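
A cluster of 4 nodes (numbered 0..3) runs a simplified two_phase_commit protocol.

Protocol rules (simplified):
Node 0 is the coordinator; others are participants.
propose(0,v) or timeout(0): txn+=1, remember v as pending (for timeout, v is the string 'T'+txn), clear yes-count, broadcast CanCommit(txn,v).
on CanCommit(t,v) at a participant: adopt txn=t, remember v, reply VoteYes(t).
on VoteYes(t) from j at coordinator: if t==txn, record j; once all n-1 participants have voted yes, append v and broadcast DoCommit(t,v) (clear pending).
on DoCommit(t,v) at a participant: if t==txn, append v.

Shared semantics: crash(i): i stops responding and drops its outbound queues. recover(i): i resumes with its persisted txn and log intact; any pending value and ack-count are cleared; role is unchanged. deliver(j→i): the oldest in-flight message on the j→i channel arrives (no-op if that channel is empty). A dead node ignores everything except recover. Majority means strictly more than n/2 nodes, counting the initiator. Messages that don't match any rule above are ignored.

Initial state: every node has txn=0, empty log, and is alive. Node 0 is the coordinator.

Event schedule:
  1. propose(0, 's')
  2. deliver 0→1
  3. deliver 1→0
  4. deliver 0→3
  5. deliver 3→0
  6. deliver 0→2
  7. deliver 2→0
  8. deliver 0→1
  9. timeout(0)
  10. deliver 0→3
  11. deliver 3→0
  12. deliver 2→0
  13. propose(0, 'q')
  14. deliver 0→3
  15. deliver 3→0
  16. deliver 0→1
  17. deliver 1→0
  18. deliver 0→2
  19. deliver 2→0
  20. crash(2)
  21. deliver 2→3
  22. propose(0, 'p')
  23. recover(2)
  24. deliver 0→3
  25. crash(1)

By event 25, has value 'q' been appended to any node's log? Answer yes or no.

no

step 1 propose(0,'s'): 0={coor,t=1,log=-}
step 2 deliver 0→1: 1={part,t=1,log=-}
step 3 deliver 1→0: —
step 4 deliver 0→3: 3={part,t=1,log=-}
step 5 deliver 3→0: —
step 6 deliver 0→2: 2={part,t=1,log=-}
step 7 deliver 2→0: 0={coor,t=1,log=s}
step 8 deliver 0→1: 1={part,t=1,log=s}
step 9 timeout(0): 0={coor,t=2,log=s}
step 10 deliver 0→3: 3={part,t=1,log=s}
step 11 deliver 3→0: —
step 12 deliver 2→0: —
step 13 propose(0,'q'): 0={coor,t=3,log=s}
step 14 deliver 0→3: 3={part,t=2,log=s}
step 15 deliver 3→0: —
step 16 deliver 0→1: 1={part,t=2,log=s}
step 17 deliver 1→0: —
step 18 deliver 0→2: 2={part,t=1,log=s}
step 19 deliver 2→0: —
step 20 crash(2): 2={✗part,t=1,log=s}
step 21 deliver 2→3: —
step 22 propose(0,'p'): 0={coor,t=4,log=s}
step 23 recover(2): 2={part,t=1,log=s}
step 24 deliver 0→3: 3={part,t=3,log=s}
step 25 crash(1): 1={✗part,t=2,log=s}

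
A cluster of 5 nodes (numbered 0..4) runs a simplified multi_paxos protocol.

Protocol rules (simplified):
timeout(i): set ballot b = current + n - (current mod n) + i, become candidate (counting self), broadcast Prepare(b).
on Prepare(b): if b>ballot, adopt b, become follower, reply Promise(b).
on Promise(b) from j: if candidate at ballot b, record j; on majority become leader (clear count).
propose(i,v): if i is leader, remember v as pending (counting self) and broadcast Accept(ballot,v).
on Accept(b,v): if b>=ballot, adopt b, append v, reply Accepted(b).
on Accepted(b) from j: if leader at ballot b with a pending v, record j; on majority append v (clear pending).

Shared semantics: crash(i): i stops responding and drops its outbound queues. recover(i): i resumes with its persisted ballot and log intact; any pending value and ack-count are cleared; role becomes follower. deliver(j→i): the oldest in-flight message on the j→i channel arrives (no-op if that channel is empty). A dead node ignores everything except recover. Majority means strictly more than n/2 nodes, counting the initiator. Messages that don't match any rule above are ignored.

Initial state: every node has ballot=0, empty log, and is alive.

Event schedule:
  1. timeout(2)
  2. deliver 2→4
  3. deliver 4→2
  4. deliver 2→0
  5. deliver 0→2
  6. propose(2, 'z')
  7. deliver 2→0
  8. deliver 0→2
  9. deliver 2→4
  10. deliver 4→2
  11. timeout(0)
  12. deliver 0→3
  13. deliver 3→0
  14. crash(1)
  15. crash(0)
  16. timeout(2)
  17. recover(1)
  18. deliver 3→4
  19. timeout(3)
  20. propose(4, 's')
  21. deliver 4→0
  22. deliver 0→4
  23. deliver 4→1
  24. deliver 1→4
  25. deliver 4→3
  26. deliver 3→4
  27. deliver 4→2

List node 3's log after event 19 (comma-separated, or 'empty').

empty

e1 timeout(2): 2[cand,b=7,-]
e2 deliver 2→4: 4[foll,b=7,-]
e3 deliver 4→2: ·
e4 deliver 2→0: 0[foll,b=7,-]
e5 deliver 0→2: 2[lead,b=7,-]
e6 propose(2,'z'): ·
e7 deliver 2→0: 0[foll,b=7,z]
e8 deliver 0→2: ·
e9 deliver 2→4: 4[foll,b=7,z]
e10 deliver 4→2: 2[lead,b=7,z]
e11 timeout(0): 0[cand,b=10,z]
e12 deliver 0→3: 3[foll,b=10,-]
e13 deliver 3→0: ·
e14 crash(1): 1[✗foll,b=0,-]
e15 crash(0): 0[✗cand,b=10,z]
e16 timeout(2): 2[cand,b=12,z]
e17 recover(1): 1[foll,b=0,-]
e18 deliver 3→4: ·
e19 timeout(3): 3[cand,b=18,-]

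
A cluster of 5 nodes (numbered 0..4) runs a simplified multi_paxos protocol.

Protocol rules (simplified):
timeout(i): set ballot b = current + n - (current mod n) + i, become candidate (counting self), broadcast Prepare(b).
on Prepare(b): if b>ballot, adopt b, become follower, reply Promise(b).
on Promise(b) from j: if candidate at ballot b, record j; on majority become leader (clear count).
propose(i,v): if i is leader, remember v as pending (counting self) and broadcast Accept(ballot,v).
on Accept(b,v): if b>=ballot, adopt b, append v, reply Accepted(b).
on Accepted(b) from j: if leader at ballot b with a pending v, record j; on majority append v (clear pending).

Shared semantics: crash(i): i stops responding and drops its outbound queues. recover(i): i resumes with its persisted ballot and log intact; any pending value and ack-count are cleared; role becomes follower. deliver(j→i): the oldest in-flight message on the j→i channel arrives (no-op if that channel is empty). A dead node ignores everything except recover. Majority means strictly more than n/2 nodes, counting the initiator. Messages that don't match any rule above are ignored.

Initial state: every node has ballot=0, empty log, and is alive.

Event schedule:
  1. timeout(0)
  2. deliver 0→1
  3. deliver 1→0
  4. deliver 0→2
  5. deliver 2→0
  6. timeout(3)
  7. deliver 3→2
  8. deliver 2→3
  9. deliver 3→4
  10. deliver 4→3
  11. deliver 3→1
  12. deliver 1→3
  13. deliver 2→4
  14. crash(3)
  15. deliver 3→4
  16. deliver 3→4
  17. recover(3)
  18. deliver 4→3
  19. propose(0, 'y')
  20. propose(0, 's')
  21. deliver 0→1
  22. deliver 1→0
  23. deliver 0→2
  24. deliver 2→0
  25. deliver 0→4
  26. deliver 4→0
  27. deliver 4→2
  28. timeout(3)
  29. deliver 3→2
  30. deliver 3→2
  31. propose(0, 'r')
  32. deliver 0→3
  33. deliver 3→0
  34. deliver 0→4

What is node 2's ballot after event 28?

8

step 1 timeout(0): 0={cand,b=5,log=-}
step 2 deliver 0→1: 1={foll,b=5,log=-}
step 3 deliver 1→0: —
step 4 deliver 0→2: 2={foll,b=5,log=-}
step 5 deliver 2→0: 0={lead,b=5,log=-}
step 6 timeout(3): 3={cand,b=8,log=-}
step 7 deliver 3→2: 2={foll,b=8,log=-}
step 8 deliver 2→3: —
step 9 deliver 3→4: 4={foll,b=8,log=-}
step 10 deliver 4→3: 3={lead,b=8,log=-}
step 11 deliver 3→1: 1={foll,b=8,log=-}
step 12 deliver 1→3: —
step 13 deliver 2→4: —
step 14 crash(3): 3={✗lead,b=8,log=-}
step 15 deliver 3→4: —
step 16 deliver 3→4: —
step 17 recover(3): 3={foll,b=8,log=-}
step 18 deliver 4→3: —
step 19 propose(0,'y'): —
step 20 propose(0,'s'): —
step 21 deliver 0→1: —
step 22 deliver 1→0: —
step 23 deliver 0→2: —
step 24 deliver 2→0: —
step 25 deliver 0→4: —
step 26 deliver 4→0: —
step 27 deliver 4→2: —
step 28 timeout(3): 3={cand,b=13,log=-}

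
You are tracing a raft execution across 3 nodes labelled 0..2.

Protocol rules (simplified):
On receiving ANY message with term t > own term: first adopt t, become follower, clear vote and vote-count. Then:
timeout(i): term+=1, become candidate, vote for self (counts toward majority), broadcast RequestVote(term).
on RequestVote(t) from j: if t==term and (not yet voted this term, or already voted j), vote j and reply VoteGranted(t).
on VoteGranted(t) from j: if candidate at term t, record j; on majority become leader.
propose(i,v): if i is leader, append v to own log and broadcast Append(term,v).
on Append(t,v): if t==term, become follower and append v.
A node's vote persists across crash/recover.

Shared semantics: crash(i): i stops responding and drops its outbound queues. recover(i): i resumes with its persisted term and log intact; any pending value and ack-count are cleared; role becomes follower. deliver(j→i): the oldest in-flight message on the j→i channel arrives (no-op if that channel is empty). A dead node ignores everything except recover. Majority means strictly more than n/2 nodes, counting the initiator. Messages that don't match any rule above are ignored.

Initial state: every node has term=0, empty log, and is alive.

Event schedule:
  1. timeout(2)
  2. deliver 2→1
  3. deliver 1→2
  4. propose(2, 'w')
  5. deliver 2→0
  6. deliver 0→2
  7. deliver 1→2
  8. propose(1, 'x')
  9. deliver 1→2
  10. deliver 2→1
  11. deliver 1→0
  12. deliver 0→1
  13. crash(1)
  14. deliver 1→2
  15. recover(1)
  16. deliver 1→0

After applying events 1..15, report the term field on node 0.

after 1 — timeout(2): n2:cand/t1/[-]
after 2 — deliver 2→1: n1:foll/t1/[-]
after 3 — deliver 1→2: n2:lead/t1/[-]
after 4 — propose(2,'w'): n2:lead/t1/[w]
after 5 — deliver 2→0: n0:foll/t1/[-]
after 6 — deliver 0→2: ·
after 7 — deliver 1→2: ·
after 8 — propose(1,'x'): ·
after 9 — deliver 1→2: ·
after 10 — deliver 2→1: n1:foll/t1/[w]
after 11 — deliver 1→0: ·
after 12 — deliver 0→1: ·
after 13 — crash(1): n1:✗foll/t1/[w]
after 14 — deliver 1→2: ·
after 15 — recover(1): n1:foll/t1/[w]

1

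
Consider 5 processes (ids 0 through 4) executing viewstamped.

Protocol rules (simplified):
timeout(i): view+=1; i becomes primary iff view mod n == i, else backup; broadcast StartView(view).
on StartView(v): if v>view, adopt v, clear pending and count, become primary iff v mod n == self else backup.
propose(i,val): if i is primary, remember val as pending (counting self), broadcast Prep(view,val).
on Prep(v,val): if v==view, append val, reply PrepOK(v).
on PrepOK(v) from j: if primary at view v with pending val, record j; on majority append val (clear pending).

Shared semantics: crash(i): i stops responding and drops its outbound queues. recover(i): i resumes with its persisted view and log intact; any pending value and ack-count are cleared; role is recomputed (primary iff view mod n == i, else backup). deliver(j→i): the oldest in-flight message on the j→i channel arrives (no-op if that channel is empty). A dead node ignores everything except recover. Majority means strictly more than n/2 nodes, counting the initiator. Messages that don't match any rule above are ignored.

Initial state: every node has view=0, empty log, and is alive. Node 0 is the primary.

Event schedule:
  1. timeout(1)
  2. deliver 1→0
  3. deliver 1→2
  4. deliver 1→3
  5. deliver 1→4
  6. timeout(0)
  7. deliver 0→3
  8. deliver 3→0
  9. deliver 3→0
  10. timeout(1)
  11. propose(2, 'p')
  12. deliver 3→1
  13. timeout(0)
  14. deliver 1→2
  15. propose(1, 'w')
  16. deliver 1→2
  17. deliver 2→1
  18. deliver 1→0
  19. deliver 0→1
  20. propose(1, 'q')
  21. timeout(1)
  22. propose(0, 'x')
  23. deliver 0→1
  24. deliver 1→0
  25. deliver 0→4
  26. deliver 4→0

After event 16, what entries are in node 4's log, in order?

empty

1. timeout(1):  <1:prim v1 ->
2. deliver 1→0:  <0:back v1 ->
3. deliver 1→2:  <2:back v1 ->
4. deliver 1→3:  <3:back v1 ->
5. deliver 1→4:  <4:back v1 ->
6. timeout(0):  <0:back v2 ->
7. deliver 0→3:  <3:back v2 ->
8. deliver 3→0:  nop
9. deliver 3→0:  nop
10. timeout(1):  <1:back v2 ->
11. propose(2,'p'):  nop
12. deliver 3→1:  nop
13. timeout(0):  <0:back v3 ->
14. deliver 1→2:  <2:prim v2 ->
15. propose(1,'w'):  nop
16. deliver 1→2:  nop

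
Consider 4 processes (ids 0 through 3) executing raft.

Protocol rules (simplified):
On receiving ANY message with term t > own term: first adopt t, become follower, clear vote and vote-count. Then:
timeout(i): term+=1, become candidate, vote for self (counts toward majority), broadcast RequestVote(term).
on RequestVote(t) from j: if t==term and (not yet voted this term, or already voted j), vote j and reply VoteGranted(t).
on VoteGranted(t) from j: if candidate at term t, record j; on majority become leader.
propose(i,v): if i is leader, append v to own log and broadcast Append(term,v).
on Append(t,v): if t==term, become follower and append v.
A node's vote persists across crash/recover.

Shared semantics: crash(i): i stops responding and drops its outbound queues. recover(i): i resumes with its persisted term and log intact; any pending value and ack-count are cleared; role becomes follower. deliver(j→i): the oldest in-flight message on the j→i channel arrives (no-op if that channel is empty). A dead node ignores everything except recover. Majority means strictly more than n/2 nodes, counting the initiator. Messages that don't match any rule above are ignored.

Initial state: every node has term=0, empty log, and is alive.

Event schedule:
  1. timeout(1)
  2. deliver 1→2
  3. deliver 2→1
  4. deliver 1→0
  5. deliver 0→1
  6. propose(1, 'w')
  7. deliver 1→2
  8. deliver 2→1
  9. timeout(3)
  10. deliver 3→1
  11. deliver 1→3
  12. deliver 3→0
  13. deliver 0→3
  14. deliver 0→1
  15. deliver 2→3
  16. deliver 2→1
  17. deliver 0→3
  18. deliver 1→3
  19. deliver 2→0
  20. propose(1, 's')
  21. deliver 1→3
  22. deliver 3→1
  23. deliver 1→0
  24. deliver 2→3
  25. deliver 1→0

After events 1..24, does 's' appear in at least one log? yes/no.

yes

e1 timeout(1): 1[cand,t=1,-]
e2 deliver 1→2: 2[foll,t=1,-]
e3 deliver 2→1: ·
e4 deliver 1→0: 0[foll,t=1,-]
e5 deliver 0→1: 1[lead,t=1,-]
e6 propose(1,'w'): 1[lead,t=1,w]
e7 deliver 1→2: 2[foll,t=1,w]
e8 deliver 2→1: ·
e9 timeout(3): 3[cand,t=1,-]
e10 deliver 3→1: ·
e11 deliver 1→3: ·
e12 deliver 3→0: ·
e13 deliver 0→3: ·
e14 deliver 0→1: ·
e15 deliver 2→3: ·
e16 deliver 2→1: ·
e17 deliver 0→3: ·
e18 deliver 1→3: 3[foll,t=1,w]
e19 deliver 2→0: ·
e20 propose(1,'s'): 1[lead,t=1,w,s]
e21 deliver 1→3: 3[foll,t=1,w,s]
e22 deliver 3→1: ·
e23 deliver 1→0: 0[foll,t=1,w]
e24 deliver 2→3: ·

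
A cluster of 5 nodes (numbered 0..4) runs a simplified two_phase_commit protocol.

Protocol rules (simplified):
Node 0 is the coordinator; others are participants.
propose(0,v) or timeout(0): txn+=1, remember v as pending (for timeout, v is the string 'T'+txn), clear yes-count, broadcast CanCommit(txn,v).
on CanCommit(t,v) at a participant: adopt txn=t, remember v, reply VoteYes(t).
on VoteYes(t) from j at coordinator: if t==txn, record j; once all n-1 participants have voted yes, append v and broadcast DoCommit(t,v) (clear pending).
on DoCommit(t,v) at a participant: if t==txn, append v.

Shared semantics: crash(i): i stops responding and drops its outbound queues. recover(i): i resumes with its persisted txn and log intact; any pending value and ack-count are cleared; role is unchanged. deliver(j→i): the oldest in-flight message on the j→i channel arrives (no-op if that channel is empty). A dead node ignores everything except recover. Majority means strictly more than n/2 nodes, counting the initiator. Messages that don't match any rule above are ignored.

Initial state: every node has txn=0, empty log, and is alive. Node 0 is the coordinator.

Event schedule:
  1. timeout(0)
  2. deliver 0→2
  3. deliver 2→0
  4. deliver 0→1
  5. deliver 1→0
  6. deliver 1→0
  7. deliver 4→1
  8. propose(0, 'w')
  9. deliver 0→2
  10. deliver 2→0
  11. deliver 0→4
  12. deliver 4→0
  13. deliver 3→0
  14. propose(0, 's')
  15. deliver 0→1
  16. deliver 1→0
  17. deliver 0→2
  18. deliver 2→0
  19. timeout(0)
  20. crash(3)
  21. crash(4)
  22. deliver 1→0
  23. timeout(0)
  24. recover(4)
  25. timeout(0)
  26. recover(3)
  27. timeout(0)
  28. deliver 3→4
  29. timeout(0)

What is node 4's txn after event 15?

1. timeout(0):  <0:coor t1 ->
2. deliver 0→2:  <2:part t1 ->
3. deliver 2→0:  nop
4. deliver 0→1:  <1:part t1 ->
5. deliver 1→0:  nop
6. deliver 1→0:  nop
7. deliver 4→1:  nop
8. propose(0,'w'):  <0:coor t2 ->
9. deliver 0→2:  <2:part t2 ->
10. deliver 2→0:  nop
11. deliver 0→4:  <4:part t1 ->
12. deliver 4→0:  nop
13. deliver 3→0:  nop
14. propose(0,'s'):  <0:coor t3 ->
15. deliver 0→1:  <1:part t2 ->

1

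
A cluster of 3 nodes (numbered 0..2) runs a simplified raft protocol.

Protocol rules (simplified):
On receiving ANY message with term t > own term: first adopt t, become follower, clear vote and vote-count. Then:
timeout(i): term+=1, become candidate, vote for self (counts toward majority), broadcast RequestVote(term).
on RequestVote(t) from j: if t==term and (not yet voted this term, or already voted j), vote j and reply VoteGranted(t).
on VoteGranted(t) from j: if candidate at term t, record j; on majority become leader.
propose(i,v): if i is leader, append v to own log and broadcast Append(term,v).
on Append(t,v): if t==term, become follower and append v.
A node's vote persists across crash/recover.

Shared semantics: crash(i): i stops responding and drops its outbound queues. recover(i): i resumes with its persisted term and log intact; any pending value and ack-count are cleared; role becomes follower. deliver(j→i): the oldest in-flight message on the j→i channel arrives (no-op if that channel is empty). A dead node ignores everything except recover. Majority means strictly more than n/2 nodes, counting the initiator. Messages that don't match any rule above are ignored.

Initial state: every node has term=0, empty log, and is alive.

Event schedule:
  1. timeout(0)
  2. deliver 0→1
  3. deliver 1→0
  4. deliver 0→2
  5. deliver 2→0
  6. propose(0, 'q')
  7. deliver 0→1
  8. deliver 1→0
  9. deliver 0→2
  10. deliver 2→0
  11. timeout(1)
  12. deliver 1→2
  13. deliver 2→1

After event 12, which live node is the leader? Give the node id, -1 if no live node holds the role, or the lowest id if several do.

step 1 timeout(0): 0={cand,t=1,log=-}
step 2 deliver 0→1: 1={foll,t=1,log=-}
step 3 deliver 1→0: 0={lead,t=1,log=-}
step 4 deliver 0→2: 2={foll,t=1,log=-}
step 5 deliver 2→0: —
step 6 propose(0,'q'): 0={lead,t=1,log=q}
step 7 deliver 0→1: 1={foll,t=1,log=q}
step 8 deliver 1→0: —
step 9 deliver 0→2: 2={foll,t=1,log=q}
step 10 deliver 2→0: —
step 11 timeout(1): 1={cand,t=2,log=q}
step 12 deliver 1→2: 2={foll,t=2,log=q}

0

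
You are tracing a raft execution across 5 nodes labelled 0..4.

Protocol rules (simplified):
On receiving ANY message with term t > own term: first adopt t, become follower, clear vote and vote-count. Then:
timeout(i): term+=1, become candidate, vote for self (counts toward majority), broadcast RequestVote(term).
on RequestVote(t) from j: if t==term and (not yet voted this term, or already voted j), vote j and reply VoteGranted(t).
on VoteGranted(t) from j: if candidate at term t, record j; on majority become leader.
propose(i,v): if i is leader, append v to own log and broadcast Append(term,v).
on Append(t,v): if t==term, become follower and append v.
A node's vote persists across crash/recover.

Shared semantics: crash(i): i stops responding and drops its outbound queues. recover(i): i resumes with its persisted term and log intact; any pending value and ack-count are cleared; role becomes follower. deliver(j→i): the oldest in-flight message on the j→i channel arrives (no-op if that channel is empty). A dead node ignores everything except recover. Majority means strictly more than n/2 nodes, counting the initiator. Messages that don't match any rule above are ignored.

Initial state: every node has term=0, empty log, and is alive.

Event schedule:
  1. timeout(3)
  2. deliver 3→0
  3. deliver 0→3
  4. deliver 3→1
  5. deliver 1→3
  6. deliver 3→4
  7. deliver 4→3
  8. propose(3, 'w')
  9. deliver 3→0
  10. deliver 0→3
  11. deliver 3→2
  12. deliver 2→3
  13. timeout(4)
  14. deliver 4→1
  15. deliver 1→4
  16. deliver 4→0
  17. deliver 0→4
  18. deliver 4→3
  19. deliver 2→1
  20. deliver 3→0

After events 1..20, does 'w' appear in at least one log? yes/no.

yes

e1 timeout(3): 3[cand,t=1,-]
e2 deliver 3→0: 0[foll,t=1,-]
e3 deliver 0→3: ·
e4 deliver 3→1: 1[foll,t=1,-]
e5 deliver 1→3: 3[lead,t=1,-]
e6 deliver 3→4: 4[foll,t=1,-]
e7 deliver 4→3: ·
e8 propose(3,'w'): 3[lead,t=1,w]
e9 deliver 3→0: 0[foll,t=1,w]
e10 deliver 0→3: ·
e11 deliver 3→2: 2[foll,t=1,-]
e12 deliver 2→3: ·
e13 timeout(4): 4[cand,t=2,-]
e14 deliver 4→1: 1[foll,t=2,-]
e15 deliver 1→4: ·
e16 deliver 4→0: 0[foll,t=2,w]
e17 deliver 0→4: 4[lead,t=2,-]
e18 deliver 4→3: 3[foll,t=2,w]
e19 deliver 2→1: ·
e20 deliver 3→0: ·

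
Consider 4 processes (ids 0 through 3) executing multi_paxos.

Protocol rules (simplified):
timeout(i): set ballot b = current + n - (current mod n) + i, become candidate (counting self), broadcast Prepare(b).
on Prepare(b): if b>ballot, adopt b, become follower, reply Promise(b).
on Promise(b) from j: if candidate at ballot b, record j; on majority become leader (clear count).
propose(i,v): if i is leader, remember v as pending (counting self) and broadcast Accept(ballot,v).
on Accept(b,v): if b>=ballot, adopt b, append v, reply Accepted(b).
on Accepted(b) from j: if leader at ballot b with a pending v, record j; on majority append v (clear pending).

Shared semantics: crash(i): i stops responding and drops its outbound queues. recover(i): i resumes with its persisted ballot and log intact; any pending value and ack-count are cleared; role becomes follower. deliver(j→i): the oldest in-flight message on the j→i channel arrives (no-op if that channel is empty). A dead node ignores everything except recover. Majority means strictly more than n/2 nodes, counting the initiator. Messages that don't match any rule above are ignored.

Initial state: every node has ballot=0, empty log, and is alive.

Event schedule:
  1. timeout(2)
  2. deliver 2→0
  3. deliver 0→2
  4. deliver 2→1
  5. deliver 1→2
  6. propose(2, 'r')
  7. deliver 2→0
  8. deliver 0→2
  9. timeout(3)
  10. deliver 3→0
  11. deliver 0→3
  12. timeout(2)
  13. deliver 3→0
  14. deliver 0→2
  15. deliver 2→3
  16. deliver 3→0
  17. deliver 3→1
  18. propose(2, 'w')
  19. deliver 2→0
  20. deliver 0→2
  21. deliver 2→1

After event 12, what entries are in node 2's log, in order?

empty

after 1 — timeout(2): n2:cand/b6/[-]
after 2 — deliver 2→0: n0:foll/b6/[-]
after 3 — deliver 0→2: ·
after 4 — deliver 2→1: n1:foll/b6/[-]
after 5 — deliver 1→2: n2:lead/b6/[-]
after 6 — propose(2,'r'): ·
after 7 — deliver 2→0: n0:foll/b6/[r]
after 8 — deliver 0→2: ·
after 9 — timeout(3): n3:cand/b7/[-]
after 10 — deliver 3→0: n0:foll/b7/[r]
after 11 — deliver 0→3: ·
after 12 — timeout(2): n2:cand/b10/[-]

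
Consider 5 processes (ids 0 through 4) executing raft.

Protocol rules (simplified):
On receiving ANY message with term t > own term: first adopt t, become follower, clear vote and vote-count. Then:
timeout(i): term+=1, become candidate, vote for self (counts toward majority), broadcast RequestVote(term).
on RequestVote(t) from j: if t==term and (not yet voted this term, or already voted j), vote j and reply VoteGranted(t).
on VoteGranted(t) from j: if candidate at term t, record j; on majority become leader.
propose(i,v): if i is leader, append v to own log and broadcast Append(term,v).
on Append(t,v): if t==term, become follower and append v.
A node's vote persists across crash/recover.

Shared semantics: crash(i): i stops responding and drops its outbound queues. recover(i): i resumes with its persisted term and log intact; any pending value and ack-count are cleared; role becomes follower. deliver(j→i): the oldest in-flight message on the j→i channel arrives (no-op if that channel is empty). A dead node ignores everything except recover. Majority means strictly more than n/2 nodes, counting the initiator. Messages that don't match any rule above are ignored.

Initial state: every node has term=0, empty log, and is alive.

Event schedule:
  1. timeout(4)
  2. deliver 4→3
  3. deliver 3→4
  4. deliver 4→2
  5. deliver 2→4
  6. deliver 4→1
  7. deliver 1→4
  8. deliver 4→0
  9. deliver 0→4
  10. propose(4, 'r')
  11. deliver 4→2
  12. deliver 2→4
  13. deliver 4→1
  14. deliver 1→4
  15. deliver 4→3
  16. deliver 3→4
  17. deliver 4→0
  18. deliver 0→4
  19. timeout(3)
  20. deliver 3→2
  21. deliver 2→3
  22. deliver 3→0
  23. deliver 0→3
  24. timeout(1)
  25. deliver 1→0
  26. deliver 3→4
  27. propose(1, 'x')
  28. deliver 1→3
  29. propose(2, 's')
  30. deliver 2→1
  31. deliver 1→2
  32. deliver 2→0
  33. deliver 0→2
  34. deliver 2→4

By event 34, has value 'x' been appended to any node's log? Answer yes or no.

no

1. timeout(4):  <4:cand t1 ->
2. deliver 4→3:  <3:foll t1 ->
3. deliver 3→4:  nop
4. deliver 4→2:  <2:foll t1 ->
5. deliver 2→4:  <4:lead t1 ->
6. deliver 4→1:  <1:foll t1 ->
7. deliver 1→4:  nop
8. deliver 4→0:  <0:foll t1 ->
9. deliver 0→4:  nop
10. propose(4,'r'):  <4:lead t1 r>
11. deliver 4→2:  <2:foll t1 r>
12. deliver 2→4:  nop
13. deliver 4→1:  <1:foll t1 r>
14. deliver 1→4:  nop
15. deliver 4→3:  <3:foll t1 r>
16. deliver 3→4:  nop
17. deliver 4→0:  <0:foll t1 r>
18. deliver 0→4:  nop
19. timeout(3):  <3:cand t2 r>
20. deliver 3→2:  <2:foll t2 r>
21. deliver 2→3:  nop
22. deliver 3→0:  <0:foll t2 r>
23. deliver 0→3:  <3:lead t2 r>
24. timeout(1):  <1:cand t2 r>
25. deliver 1→0:  nop
26. deliver 3→4:  <4:foll t2 r>
27. propose(1,'x'):  nop
28. deliver 1→3:  nop
29. propose(2,'s'):  nop
30. deliver 2→1:  nop
31. deliver 1→2:  nop
32. deliver 2→0:  nop
33. deliver 0→2:  nop
34. deliver 2→4:  nop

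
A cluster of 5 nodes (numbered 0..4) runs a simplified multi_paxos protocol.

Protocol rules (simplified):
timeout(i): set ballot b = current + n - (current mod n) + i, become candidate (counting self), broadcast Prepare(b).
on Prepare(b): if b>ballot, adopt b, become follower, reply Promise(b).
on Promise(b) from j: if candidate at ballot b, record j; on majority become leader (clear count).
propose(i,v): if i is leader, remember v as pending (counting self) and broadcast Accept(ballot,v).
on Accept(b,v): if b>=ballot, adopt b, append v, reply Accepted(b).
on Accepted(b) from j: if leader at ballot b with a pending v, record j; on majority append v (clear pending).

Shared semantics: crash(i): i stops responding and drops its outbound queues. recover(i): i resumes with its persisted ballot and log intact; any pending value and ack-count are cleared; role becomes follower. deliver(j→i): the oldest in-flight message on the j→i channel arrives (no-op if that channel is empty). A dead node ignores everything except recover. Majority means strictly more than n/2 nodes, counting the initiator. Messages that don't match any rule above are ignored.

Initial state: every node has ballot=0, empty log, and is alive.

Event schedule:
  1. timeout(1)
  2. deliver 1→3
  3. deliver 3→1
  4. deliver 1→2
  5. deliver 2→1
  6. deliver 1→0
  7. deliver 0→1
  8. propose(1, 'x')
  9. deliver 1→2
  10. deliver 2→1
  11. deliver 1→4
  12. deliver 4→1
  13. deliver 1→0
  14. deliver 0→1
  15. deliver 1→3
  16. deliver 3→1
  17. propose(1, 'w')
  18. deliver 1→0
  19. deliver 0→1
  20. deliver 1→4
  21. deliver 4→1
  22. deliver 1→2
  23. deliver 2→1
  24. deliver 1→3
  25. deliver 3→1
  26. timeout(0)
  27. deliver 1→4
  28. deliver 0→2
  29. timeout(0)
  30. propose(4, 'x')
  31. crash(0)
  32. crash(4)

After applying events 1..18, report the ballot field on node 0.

6

e1 timeout(1): 1[cand,b=6,-]
e2 deliver 1→3: 3[foll,b=6,-]
e3 deliver 3→1: ·
e4 deliver 1→2: 2[foll,b=6,-]
e5 deliver 2→1: 1[lead,b=6,-]
e6 deliver 1→0: 0[foll,b=6,-]
e7 deliver 0→1: ·
e8 propose(1,'x'): ·
e9 deliver 1→2: 2[foll,b=6,x]
e10 deliver 2→1: ·
e11 deliver 1→4: 4[foll,b=6,-]
e12 deliver 4→1: ·
e13 deliver 1→0: 0[foll,b=6,x]
e14 deliver 0→1: 1[lead,b=6,x]
e15 deliver 1→3: 3[foll,b=6,x]
e16 deliver 3→1: ·
e17 propose(1,'w'): ·
e18 deliver 1→0: 0[foll,b=6,x,w]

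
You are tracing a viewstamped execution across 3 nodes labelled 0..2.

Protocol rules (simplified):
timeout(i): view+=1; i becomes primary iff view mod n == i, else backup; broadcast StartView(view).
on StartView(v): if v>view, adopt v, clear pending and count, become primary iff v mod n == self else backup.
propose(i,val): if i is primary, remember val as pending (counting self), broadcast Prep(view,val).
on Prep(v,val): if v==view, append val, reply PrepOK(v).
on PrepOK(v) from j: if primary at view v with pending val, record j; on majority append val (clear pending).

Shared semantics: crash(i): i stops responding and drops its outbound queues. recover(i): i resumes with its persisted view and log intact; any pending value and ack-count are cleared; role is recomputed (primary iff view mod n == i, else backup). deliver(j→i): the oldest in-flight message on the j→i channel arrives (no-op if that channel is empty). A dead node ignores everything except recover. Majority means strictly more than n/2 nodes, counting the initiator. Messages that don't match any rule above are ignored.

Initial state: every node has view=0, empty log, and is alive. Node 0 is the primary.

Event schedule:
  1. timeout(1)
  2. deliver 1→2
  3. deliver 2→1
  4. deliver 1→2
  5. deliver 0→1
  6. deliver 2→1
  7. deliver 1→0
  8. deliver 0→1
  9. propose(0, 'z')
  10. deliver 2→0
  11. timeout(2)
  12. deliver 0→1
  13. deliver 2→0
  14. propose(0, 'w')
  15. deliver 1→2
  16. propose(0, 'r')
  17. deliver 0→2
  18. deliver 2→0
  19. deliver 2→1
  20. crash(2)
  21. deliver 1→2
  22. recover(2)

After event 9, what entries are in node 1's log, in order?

empty

[1] timeout(1) → N1(prim v1 [-])
[2] deliver 1→2 → N2(back v1 [-])
[3] deliver 2→1 → ∅
[4] deliver 1→2 → ∅
[5] deliver 0→1 → ∅
[6] deliver 2→1 → ∅
[7] deliver 1→0 → N0(back v1 [-])
[8] deliver 0→1 → ∅
[9] propose(0,'z') → ∅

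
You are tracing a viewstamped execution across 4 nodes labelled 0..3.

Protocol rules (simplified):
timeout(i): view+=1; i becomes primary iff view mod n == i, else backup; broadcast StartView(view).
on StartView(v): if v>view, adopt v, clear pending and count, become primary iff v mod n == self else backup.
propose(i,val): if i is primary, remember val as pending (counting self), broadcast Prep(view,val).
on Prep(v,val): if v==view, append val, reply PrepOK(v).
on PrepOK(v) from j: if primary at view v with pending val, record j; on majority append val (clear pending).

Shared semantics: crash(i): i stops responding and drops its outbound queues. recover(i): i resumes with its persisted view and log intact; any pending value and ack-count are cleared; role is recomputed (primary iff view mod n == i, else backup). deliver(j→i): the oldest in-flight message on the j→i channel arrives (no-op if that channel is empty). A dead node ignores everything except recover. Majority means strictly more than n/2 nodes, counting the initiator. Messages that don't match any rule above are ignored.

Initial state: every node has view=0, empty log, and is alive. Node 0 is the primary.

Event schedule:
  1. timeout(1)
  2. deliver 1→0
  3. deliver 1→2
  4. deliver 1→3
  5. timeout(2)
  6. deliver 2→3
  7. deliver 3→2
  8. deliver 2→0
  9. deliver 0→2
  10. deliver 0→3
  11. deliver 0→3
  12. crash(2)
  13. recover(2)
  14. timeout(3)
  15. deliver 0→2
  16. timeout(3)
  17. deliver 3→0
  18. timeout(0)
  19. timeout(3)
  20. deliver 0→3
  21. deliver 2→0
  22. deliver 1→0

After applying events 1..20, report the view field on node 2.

e1 timeout(1): 1[prim,v=1,-]
e2 deliver 1→0: 0[back,v=1,-]
e3 deliver 1→2: 2[back,v=1,-]
e4 deliver 1→3: 3[back,v=1,-]
e5 timeout(2): 2[prim,v=2,-]
e6 deliver 2→3: 3[back,v=2,-]
e7 deliver 3→2: ·
e8 deliver 2→0: 0[back,v=2,-]
e9 deliver 0→2: ·
e10 deliver 0→3: ·
e11 deliver 0→3: ·
e12 crash(2): 2[✗prim,v=2,-]
e13 recover(2): 2[prim,v=2,-]
e14 timeout(3): 3[prim,v=3,-]
e15 deliver 0→2: ·
e16 timeout(3): 3[back,v=4,-]
e17 deliver 3→0: 0[back,v=3,-]
e18 timeout(0): 0[prim,v=4,-]
e19 timeout(3): 3[back,v=5,-]
e20 deliver 0→3: ·

2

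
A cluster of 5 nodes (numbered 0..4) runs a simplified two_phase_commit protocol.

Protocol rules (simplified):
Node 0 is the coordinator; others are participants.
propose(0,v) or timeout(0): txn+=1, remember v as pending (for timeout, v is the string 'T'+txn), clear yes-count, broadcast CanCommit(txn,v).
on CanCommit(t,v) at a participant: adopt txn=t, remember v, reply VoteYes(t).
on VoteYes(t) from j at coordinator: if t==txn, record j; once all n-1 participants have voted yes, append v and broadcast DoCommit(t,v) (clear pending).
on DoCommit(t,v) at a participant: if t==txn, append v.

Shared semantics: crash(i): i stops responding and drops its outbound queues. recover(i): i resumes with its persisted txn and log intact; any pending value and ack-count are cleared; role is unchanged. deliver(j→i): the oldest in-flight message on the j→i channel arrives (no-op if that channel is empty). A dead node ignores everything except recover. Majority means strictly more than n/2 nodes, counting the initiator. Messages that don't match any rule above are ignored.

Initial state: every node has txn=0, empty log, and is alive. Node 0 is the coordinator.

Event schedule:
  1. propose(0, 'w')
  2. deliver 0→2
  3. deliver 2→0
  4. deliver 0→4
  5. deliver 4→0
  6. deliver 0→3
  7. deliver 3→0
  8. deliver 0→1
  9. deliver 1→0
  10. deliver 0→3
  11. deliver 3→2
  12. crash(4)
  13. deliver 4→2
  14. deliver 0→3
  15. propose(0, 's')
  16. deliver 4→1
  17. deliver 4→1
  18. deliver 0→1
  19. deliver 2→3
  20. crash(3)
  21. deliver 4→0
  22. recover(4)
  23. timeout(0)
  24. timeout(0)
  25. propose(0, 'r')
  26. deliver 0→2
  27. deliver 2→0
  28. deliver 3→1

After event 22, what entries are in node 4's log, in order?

e1 propose(0,'w'): 0[coor,t=1,-]
e2 deliver 0→2: 2[part,t=1,-]
e3 deliver 2→0: ·
e4 deliver 0→4: 4[part,t=1,-]
e5 deliver 4→0: ·
e6 deliver 0→3: 3[part,t=1,-]
e7 deliver 3→0: ·
e8 deliver 0→1: 1[part,t=1,-]
e9 deliver 1→0: 0[coor,t=1,w]
e10 deliver 0→3: 3[part,t=1,w]
e11 deliver 3→2: ·
e12 crash(4): 4[✗part,t=1,-]
e13 deliver 4→2: ·
e14 deliver 0→3: ·
e15 propose(0,'s'): 0[coor,t=2,w]
e16 deliver 4→1: ·
e17 deliver 4→1: ·
e18 deliver 0→1: 1[part,t=1,w]
e19 deliver 2→3: ·
e20 crash(3): 3[✗part,t=1,w]
e21 deliver 4→0: ·
e22 recover(4): 4[part,t=1,-]

empty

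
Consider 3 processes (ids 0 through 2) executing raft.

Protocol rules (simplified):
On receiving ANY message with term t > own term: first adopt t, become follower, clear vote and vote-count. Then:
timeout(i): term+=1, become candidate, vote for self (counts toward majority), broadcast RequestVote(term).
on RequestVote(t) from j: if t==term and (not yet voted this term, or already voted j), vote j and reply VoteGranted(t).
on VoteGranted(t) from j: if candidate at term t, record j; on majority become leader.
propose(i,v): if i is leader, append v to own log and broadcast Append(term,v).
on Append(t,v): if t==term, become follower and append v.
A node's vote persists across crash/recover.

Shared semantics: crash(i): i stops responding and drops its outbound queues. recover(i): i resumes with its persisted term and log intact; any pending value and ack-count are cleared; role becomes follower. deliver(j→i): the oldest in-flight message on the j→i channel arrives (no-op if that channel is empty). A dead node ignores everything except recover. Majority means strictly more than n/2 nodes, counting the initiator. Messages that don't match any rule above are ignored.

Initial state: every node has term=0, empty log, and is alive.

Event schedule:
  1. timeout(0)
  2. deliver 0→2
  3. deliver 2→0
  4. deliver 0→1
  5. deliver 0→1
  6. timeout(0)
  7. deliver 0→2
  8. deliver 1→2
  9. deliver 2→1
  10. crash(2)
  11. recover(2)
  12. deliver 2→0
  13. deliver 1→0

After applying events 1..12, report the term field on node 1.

1

1. timeout(0):  <0:cand t1 ->
2. deliver 0→2:  <2:foll t1 ->
3. deliver 2→0:  <0:lead t1 ->
4. deliver 0→1:  <1:foll t1 ->
5. deliver 0→1:  nop
6. timeout(0):  <0:cand t2 ->
7. deliver 0→2:  <2:foll t2 ->
8. deliver 1→2:  nop
9. deliver 2→1:  nop
10. crash(2):  <2:✗foll t2 ->
11. recover(2):  <2:foll t2 ->
12. deliver 2→0:  nop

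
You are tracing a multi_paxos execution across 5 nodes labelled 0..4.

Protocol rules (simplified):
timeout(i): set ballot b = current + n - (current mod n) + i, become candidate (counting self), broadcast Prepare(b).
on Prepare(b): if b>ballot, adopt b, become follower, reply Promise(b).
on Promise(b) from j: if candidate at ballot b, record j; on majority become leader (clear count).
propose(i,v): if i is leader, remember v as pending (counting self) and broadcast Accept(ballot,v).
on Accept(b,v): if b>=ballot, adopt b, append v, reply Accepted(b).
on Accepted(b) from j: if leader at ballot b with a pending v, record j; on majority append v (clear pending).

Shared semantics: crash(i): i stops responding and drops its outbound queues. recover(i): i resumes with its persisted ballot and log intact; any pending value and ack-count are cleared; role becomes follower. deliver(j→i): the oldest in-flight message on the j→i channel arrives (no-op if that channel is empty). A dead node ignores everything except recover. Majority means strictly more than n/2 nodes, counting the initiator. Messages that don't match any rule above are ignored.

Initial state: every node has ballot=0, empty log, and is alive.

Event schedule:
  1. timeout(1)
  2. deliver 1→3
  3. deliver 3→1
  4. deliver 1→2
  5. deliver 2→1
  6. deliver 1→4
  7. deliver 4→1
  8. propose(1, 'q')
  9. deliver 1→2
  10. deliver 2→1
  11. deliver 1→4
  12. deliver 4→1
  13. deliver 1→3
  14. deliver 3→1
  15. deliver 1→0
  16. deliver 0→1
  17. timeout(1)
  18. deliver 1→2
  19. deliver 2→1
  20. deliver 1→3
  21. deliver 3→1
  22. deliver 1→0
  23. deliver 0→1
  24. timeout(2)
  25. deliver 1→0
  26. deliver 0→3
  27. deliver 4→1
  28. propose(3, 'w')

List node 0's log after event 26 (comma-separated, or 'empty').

q

1. timeout(1):  <1:cand b6 ->
2. deliver 1→3:  <3:foll b6 ->
3. deliver 3→1:  nop
4. deliver 1→2:  <2:foll b6 ->
5. deliver 2→1:  <1:lead b6 ->
6. deliver 1→4:  <4:foll b6 ->
7. deliver 4→1:  nop
8. propose(1,'q'):  nop
9. deliver 1→2:  <2:foll b6 q>
10. deliver 2→1:  nop
11. deliver 1→4:  <4:foll b6 q>
12. deliver 4→1:  <1:lead b6 q>
13. deliver 1→3:  <3:foll b6 q>
14. deliver 3→1:  nop
15. deliver 1→0:  <0:foll b6 ->
16. deliver 0→1:  nop
17. timeout(1):  <1:cand b11 q>
18. deliver 1→2:  <2:foll b11 q>
19. deliver 2→1:  nop
20. deliver 1→3:  <3:foll b11 q>
21. deliver 3→1:  <1:lead b11 q>
22. deliver 1→0:  <0:foll b6 q>
23. deliver 0→1:  nop
24. timeout(2):  <2:cand b17 q>
25. deliver 1→0:  <0:foll b11 q>
26. deliver 0→3:  nop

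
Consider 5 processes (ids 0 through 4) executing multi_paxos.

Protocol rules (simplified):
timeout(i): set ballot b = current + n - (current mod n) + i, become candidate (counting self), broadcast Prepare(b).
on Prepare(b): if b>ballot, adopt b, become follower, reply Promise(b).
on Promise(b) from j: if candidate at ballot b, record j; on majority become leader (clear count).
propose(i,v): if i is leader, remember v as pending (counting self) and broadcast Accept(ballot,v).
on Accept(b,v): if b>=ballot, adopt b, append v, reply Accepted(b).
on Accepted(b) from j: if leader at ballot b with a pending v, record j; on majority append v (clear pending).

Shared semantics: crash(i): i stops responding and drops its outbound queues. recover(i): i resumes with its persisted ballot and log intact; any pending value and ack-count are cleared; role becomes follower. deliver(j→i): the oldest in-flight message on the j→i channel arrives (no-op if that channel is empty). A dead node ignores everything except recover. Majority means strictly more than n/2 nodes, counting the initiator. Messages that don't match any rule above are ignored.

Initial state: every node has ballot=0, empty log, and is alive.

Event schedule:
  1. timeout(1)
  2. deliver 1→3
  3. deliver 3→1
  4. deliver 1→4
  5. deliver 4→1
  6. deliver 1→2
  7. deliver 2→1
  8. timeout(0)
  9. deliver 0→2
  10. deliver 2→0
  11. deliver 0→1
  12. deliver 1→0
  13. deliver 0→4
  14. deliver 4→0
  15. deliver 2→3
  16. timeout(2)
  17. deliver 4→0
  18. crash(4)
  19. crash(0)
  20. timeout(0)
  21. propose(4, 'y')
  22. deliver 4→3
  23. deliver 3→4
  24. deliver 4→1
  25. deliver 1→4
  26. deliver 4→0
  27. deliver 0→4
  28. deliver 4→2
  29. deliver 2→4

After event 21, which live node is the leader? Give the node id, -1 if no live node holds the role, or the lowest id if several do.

1

e1 timeout(1): 1[cand,b=6,-]
e2 deliver 1→3: 3[foll,b=6,-]
e3 deliver 3→1: ·
e4 deliver 1→4: 4[foll,b=6,-]
e5 deliver 4→1: 1[lead,b=6,-]
e6 deliver 1→2: 2[foll,b=6,-]
e7 deliver 2→1: ·
e8 timeout(0): 0[cand,b=5,-]
e9 deliver 0→2: ·
e10 deliver 2→0: ·
e11 deliver 0→1: ·
e12 deliver 1→0: 0[foll,b=6,-]
e13 deliver 0→4: ·
e14 deliver 4→0: ·
e15 deliver 2→3: ·
e16 timeout(2): 2[cand,b=12,-]
e17 deliver 4→0: ·
e18 crash(4): 4[✗foll,b=6,-]
e19 crash(0): 0[✗foll,b=6,-]
e20 timeout(0): ·
e21 propose(4,'y'): ·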